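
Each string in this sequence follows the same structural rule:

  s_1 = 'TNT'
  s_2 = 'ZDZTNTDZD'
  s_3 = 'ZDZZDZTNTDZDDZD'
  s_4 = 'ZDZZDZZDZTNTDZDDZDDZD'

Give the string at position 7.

ZDZZDZZDZZDZZDZZDZTNTDZDDZDDZDDZDDZDDZD

s(k+1) = ZDZ·s(k)·DZD, so each term gains ZDZ as a prefix and DZD as a suffix.
From ZDZZDZZDZTNTDZDDZDDZD, 3 further steps: ZDZZDZZDZTNTDZDDZDDZD → ZDZZDZZDZZDZTNTDZDDZDDZDDZD → ZDZZDZZDZZDZZDZTNTDZDDZDDZDDZDDZD → (answer).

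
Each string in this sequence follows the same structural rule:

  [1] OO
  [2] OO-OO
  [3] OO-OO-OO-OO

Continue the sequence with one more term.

Every step duplicates the string with '-' between the halves.
Doubling OO-OO-OO-OO with '-' between the halves:

OO-OO-OO-OO-OO-OO-OO-OO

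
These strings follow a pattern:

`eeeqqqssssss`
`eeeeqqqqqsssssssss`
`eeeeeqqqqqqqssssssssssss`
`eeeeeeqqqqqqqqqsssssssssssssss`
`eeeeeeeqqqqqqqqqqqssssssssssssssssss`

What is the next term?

Term n consists of n+1 e's, followed by 2n-1 q's, followed by 3n s's, where the shown terms are n = 2, 3, 4, 5, 6.
For the next term, n = 7, so the run lengths are 8, 13, 21.

eeeeeeeeqqqqqqqqqqqqqsssssssssssssssssssss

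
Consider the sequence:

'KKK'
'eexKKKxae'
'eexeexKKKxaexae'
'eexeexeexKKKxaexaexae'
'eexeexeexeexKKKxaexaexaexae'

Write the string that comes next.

Each term wraps the previous one in eex on the left and xae on the right.
So the next term is eex·eexeexeexeexKKKxaexaexaexae·xae.

eexeexeexeexeexKKKxaexaexaexaexae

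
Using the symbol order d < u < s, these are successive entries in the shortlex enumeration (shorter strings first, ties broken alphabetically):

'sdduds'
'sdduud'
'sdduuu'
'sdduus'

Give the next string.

Treat sdduus as a base-3 numeral over the given alphabet and add one, carrying through any trailing s's.

sddusd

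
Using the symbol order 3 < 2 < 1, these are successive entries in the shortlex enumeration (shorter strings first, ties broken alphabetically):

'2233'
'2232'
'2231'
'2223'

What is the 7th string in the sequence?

2213

Advancing 3 positions from 2223 through 2223 → 2222 → 2221 reaches term 7.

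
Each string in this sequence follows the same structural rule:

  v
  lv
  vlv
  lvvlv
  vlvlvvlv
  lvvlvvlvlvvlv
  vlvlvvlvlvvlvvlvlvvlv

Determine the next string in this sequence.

Each term (from the third on) is the two preceding terms concatenated in order: term 3 = v·lv = vlv.
So term 8 is lvvlvvlvlvvlv·vlvlvvlvlvvlvvlvlvvlv.

lvvlvvlvlvvlvvlvlvvlvlvvlvvlvlvvlv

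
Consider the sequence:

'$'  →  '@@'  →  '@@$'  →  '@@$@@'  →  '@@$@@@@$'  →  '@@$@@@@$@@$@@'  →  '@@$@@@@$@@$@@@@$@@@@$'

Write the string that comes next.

@@$@@@@$@@$@@@@$@@@@$@@$@@@@$@@$@@

From term 3 onward, concatenate the last term with the second-to-last: @@·$ = @@$, @@$·@@ = @@$@@, …
Continuing: @@$@@@@$@@$@@@@$@@@@$ · @@$@@@@$@@$@@ gives term 8.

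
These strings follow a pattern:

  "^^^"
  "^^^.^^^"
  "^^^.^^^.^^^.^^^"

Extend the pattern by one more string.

Each string is two copies of the previous one joined by '.'.
Doubling ^^^.^^^.^^^.^^^ with '.' between the halves:

^^^.^^^.^^^.^^^.^^^.^^^.^^^.^^^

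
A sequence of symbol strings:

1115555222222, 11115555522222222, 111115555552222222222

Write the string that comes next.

1111115555555222222222222

The n-th term is n 1's then n+1 5's then 2n 2's, where the shown terms are n = 3, 4, 5.
For the next term, n = 6, so the run lengths are 6, 7, 12.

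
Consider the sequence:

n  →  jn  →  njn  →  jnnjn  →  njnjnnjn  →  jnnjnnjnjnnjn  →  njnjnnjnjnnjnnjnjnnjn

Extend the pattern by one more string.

From term 3 onward, concatenate the second-to-last term with the last: n·jn = njn, jn·njn = jnnjn, …
Continuing: jnnjnnjnjnnjn · njnjnnjnjnnjnnjnjnnjn gives term 8.

jnnjnnjnjnnjnnjnjnnjnjnnjnnjnjnnjn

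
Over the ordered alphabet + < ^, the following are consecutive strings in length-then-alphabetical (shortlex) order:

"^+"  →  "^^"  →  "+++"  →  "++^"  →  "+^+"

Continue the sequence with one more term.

+^^

The successor of +^+ increments the rightmost position that isn't already ^ and resets every position after it to +.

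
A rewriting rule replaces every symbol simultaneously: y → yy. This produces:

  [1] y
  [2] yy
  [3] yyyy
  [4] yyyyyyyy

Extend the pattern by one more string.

Apply φ to yyyyyyyy symbol by symbol: y→yy, y→yy, y→yy, y→yy, y→yy, y→yy, y→yy, y→yy; joined: yy yy yy yy yy yy yy yy.

yyyyyyyyyyyyyyyy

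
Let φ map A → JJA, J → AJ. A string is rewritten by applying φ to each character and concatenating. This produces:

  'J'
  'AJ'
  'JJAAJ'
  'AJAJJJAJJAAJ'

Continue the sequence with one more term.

JJAAJJJAAJAJAJJJAAJAJJJAJJAAJ

Rewriting each symbol of AJAJJJAJJAAJ: A→JJA, J→AJ, A→JJA, J→AJ, J→AJ, J→AJ, A→JJA, J→AJ, J→AJ, A→JJA, A→JJA, J→AJ, which concatenates to JJA AJ JJA AJ AJ AJ JJA AJ AJ JJA JJA AJ.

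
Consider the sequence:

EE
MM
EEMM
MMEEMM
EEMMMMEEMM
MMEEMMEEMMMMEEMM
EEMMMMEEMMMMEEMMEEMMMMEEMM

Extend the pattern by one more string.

This is a Fibonacci-style word recurrence s(k) = s(k−2)·s(k−1): e.g. EE·MM = EEMM.
So term 8 is MMEEMMEEMMMMEEMM·EEMMMMEEMMMMEEMMEEMMMMEEMM.

MMEEMMEEMMMMEEMMEEMMMMEEMMMMEEMMEEMMMMEEMM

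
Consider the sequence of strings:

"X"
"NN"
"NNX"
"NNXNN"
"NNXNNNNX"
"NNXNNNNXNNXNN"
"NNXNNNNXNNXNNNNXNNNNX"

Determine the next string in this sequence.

NNXNNNNXNNXNNNNXNNNNXNNXNNNNXNNXNN

From term 3 onward, concatenate the last term with the second-to-last: NN·X = NNX, NNX·NN = NNXNN, …
So term 8 is NNXNNNNXNNXNNNNXNNNNX·NNXNNNNXNNXNN.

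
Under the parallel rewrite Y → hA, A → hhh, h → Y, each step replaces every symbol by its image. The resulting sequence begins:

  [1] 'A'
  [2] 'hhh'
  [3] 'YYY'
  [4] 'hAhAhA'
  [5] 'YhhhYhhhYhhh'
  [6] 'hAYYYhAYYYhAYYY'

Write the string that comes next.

Rewriting the 15 symbols of hAYYYhAYYYhAYYY one by one yields Y hhh hA hA hA Y hhh hA hA hA Y hhh hA hA hA; concatenated:

YhhhhAhAhAYhhhhAhAhAYhhhhAhAhA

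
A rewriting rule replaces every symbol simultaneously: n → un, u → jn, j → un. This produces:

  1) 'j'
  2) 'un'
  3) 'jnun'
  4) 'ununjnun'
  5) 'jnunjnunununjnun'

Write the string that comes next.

Rewriting the 16 symbols of jnunjnunununjnun one by one yields un un jn un un un jn un jn un jn un un un jn un; concatenated:

ununjnunununjnunjnunjnunununjnun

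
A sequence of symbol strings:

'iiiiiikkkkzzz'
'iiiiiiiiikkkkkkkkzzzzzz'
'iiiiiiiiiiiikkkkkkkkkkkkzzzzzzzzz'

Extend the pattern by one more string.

Term n consists of 3n+3 i's, followed by 4n k's, followed by 3n z's (n = 1, 2, …).
At n = 4 the blocks have lengths 15, 16, 12.

iiiiiiiiiiiiiiikkkkkkkkkkkkkkkkzzzzzzzzzzzz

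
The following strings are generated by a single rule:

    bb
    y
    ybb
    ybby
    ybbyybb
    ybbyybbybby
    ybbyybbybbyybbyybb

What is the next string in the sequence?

This is a Fibonacci-style word recurrence s(k) = s(k−1)·s(k−2): e.g. y·bb = ybb.
So term 8 is ybbyybbybbyybbyybb·ybbyybbybby.

ybbyybbybbyybbyybbybbyybbybby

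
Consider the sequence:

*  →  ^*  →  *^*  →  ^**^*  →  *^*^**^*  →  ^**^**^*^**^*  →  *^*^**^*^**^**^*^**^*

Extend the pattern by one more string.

^**^**^*^**^**^*^**^*^**^**^*^**^*

From term 3 onward, concatenate the second-to-last term with the last: *·^* = *^*, ^*·*^* = ^**^*, …
Continuing: ^**^**^*^**^* · *^*^**^*^**^**^*^**^* gives term 8.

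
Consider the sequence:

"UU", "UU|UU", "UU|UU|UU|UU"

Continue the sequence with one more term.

Every step duplicates the string with '|' between the halves.
So the next term is two copies of UU|UU|UU|UU with '|' between the halves.

UU|UU|UU|UU|UU|UU|UU|UU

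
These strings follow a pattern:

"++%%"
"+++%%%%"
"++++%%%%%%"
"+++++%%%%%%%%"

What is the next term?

The n-th term is n+1 +'s then 2n %'s (n = 1, 2, …).
Setting n = 5 gives 6, 10 characters in each block.

++++++%%%%%%%%%%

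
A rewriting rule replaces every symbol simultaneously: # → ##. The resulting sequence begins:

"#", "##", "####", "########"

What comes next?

Rewriting each symbol of ########: #→##, #→##, #→##, #→##, #→##, #→##, #→##, #→##, which concatenates to ## ## ## ## ## ## ## ##.

################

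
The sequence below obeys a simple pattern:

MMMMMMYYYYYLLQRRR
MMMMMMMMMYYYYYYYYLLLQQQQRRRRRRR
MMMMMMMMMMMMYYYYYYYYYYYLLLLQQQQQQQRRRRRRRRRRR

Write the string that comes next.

Reading off run lengths: M runs 6, 9, 12; Y runs 5, 8, 11; L runs 2, 3, 4; Q runs 1, 4, 7; R runs 3, 7, 11 — each is linear in n (n = 1, 2, …).
For the next term, n = 4, so the run lengths are 15, 14, 5, 10, 15.

MMMMMMMMMMMMMMMYYYYYYYYYYYYYYLLLLLQQQQQQQQQQRRRRRRRRRRRRRRR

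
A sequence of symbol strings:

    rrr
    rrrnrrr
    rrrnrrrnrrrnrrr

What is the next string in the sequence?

s(k+1) = s(k)·n·s(k) — each term doubles the last with 'n' between the halves.
One more doubling of rrrnrrrnrrrnrrr gives the answer.

rrrnrrrnrrrnrrrnrrrnrrrnrrrnrrr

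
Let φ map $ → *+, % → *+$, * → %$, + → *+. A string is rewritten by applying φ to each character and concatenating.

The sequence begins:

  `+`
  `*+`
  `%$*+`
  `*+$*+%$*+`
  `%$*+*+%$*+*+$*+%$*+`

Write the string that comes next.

Rewriting the 19 symbols of %$*+*+%$*+*+$*+%$*+ one by one yields *+$ *+ %$ *+ %$ *+ *+$ *+ %$ *+ %$ *+ *+ %$ *+ *+$ *+ %$ *+; concatenated:

*+$*+%$*+%$*+*+$*+%$*+%$*+*+%$*+*+$*+%$*+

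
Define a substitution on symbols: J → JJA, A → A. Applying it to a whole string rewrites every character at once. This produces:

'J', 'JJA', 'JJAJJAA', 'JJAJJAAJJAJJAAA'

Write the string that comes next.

JJAJJAAJJAJJAAAJJAJJAAJJAJJAAAA

Applying the rule to each of the 15 symbols of JJAJJAAJJAJJAAA gives the pieces JJA JJA A JJA JJA A A JJA JJA A JJA JJA A A A, which concatenate to the answer.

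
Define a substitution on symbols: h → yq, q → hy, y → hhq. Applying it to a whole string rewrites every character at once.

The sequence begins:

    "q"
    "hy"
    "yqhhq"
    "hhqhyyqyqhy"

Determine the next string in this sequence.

yqyqhyyqhhqhhqhyhhqhyyqhhq

Expanding hhqhyyqyqhy: h→yq, h→yq, q→hy, h→yq, y→hhq, y→hhq, q→hy, y→hhq, q→hy, h→yq, y→hhq. Concatenated: yq yq hy yq hhq hhq hy hhq hy yq hhq.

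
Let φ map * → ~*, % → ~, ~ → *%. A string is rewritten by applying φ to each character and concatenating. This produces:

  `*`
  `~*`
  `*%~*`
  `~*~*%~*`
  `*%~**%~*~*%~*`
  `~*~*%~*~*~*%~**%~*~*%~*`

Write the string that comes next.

Rewriting the 23 symbols of ~*~*%~*~*~*%~**%~*~*%~* one by one yields *% ~* *% ~* ~ *% ~* *% ~* *% ~* ~ *% ~* ~* ~ *% ~* *% ~* ~ *% ~*; concatenated:

*%~**%~*~*%~**%~**%~*~*%~*~*~*%~**%~*~*%~*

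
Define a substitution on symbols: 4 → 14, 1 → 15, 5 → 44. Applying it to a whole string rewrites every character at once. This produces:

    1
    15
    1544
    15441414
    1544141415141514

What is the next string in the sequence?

Applying the rule to each of the 16 symbols of 1544141415141514 gives the pieces 15 44 14 14 15 14 15 14 15 44 15 14 15 44 15 14, which concatenate to the answer.

15441414151415141544151415441514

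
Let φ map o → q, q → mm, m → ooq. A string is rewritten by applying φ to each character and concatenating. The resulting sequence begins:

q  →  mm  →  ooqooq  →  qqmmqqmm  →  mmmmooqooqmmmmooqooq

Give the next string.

Rewriting the 20 symbols of mmmmooqooqmmmmooqooq one by one yields ooq ooq ooq ooq q q mm q q mm ooq ooq ooq ooq q q mm q q mm; concatenated:

ooqooqooqooqqqmmqqmmooqooqooqooqqqmmqqmm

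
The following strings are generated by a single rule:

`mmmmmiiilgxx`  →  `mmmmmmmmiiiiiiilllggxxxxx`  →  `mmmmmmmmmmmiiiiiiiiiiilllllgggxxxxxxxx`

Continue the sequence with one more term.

Each string has the form m^{3n+2} i^{4n-1} l^{2n-1} g^{n} x^{3n-1} (n = 1, 2, …).
For the next term, n = 4, so the run lengths are 14, 15, 7, 4, 11.

mmmmmmmmmmmmmmiiiiiiiiiiiiiiilllllllggggxxxxxxxxxxx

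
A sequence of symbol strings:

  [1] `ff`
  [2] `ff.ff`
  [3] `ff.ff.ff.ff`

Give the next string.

s(k+1) = s(k)·.·s(k) — each term doubles the last with '.' between the halves.
Doubling ff.ff.ff.ff with '.' between the halves:

ff.ff.ff.ff.ff.ff.ff.ff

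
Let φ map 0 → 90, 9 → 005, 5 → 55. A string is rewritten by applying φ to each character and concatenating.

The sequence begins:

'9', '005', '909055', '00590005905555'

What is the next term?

Rewriting the 14 symbols of 00590005905555 one by one yields 90 90 55 005 90 90 90 55 005 90 55 55 55 55; concatenated:

909055005909090550059055555555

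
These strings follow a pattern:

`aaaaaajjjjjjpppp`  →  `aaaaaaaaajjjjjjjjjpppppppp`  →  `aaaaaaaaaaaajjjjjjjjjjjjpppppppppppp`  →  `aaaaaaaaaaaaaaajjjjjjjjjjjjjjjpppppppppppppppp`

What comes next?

aaaaaaaaaaaaaaaaaajjjjjjjjjjjjjjjjjjpppppppppppppppppppp

Each string has the form a^{3n+3} j^{3n+3} p^{4n} (n = 1, 2, …).
At n = 5 the blocks have lengths 18, 18, 20.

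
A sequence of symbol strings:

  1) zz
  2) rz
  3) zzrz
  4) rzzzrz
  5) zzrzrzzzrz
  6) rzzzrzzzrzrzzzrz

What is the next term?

From term 3 onward, concatenate the second-to-last term with the last: zz·rz = zzrz, rz·zzrz = rzzzrz, …
So term 7 is zzrzrzzzrz·rzzzrzzzrzrzzzrz.

zzrzrzzzrzrzzzrzzzrzrzzzrz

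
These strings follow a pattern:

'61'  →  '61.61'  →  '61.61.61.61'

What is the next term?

Each string is two copies of the previous one joined by '.'.
Doubling 61.61.61.61 with '.' between the halves:

61.61.61.61.61.61.61.61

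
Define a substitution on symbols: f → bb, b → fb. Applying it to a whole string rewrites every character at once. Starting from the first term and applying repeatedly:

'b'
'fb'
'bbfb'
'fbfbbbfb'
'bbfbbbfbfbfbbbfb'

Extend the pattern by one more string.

Replace each of the 16 characters of bbfbbbfbfbfbbbfb in place — fb fb bb fb fb fb bb fb bb fb bb fb fb fb bb fb — and concatenate.

fbfbbbfbfbfbbbfbbbfbbbfbfbfbbbfb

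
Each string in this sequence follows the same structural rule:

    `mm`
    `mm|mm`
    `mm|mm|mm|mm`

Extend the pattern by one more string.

s(k+1) = s(k)·|·s(k) — each term doubles the last with '|' between the halves.
Doubling mm|mm|mm|mm with '|' between the halves:

mm|mm|mm|mm|mm|mm|mm|mm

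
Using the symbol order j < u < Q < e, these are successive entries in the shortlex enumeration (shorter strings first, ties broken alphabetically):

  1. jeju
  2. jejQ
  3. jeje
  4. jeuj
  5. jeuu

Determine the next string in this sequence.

jeuQ

Treat jeuu as a base-4 numeral over the given alphabet and add one, carrying through any trailing e's.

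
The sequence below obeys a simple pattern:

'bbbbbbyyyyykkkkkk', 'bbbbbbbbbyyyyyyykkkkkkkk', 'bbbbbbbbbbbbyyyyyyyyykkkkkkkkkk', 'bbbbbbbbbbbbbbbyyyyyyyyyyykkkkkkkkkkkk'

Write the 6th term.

bbbbbbbbbbbbbbbbbbbbbyyyyyyyyyyyyyyykkkkkkkkkkkkkkkk

Reading off run lengths: b runs 6, 9, 12, 15; y runs 5, 7, 9, 11; k runs 6, 8, 10, 12 — each is linear in n, where the shown terms are n = 2, 3, 4, 5.
At n = 7 the blocks have lengths 21, 15, 16.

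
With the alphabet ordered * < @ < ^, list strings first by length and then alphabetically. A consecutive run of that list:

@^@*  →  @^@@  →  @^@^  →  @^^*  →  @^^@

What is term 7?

^***

Advancing 2 positions from @^^@ through @^^@ → @^^^ reaches term 7.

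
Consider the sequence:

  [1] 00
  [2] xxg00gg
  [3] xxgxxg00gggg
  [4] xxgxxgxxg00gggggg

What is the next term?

Every step adds xxg to the front and gg to the end of the previous string.
So the next term is xxg·xxgxxgxxg00gggggg·gg.

xxgxxgxxgxxg00gggggggg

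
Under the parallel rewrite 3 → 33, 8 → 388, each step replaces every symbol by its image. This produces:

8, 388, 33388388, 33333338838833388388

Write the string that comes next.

333333333333333883883338838833333338838833388388

φ(33333338838833388388) expands symbol-by-symbol to 33 33 33 33 33 33 33 388 388 33 388 388 33 33 33 388 388 33 388 388; joining the 20 pieces gives the next term.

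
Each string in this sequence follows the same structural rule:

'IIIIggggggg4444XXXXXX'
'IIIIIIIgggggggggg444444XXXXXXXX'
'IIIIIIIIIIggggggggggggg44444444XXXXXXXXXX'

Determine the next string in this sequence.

Each string has the form I^{3n-2} g^{3n+1} 4^{2n} X^{2n+2}, where the shown terms are n = 2, 3, 4.
For the next term, n = 5, so the run lengths are 13, 16, 10, 12.

IIIIIIIIIIIIIgggggggggggggggg4444444444XXXXXXXXXXXX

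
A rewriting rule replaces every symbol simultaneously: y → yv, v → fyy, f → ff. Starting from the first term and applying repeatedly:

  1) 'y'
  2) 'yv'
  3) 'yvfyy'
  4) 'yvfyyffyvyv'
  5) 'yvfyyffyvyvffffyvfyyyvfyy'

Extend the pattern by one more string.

Rewriting the 25 symbols of yvfyyffyvyvffffyvfyyyvfyy one by one yields yv fyy ff yv yv ff ff yv fyy yv fyy ff ff ff ff yv fyy ff yv yv yv fyy ff yv yv; concatenated:

yvfyyffyvyvffffyvfyyyvfyyffffffffyvfyyffyvyvyvfyyffyvyv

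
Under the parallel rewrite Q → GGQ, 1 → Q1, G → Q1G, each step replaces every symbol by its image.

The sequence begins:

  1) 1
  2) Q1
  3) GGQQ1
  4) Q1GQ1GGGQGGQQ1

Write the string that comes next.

φ(Q1GQ1GGGQGGQQ1) expands symbol-by-symbol to GGQ Q1 Q1G GGQ Q1 Q1G Q1G Q1G GGQ Q1G Q1G GGQ GGQ Q1; joining the 14 pieces gives the next term.

GGQQ1Q1GGGQQ1Q1GQ1GQ1GGGQQ1GQ1GGGQGGQQ1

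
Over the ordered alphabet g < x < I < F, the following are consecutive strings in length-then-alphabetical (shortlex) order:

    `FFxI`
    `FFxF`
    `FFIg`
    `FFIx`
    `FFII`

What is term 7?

FFFg

Continuing the enumeration 2 steps past FFII: FFII → FFIF → (answer).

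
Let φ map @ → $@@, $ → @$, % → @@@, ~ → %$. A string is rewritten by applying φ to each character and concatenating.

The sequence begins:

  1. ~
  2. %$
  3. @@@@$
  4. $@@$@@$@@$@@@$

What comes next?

φ($@@$@@$@@$@@@$) expands symbol-by-symbol to @$ $@@ $@@ @$ $@@ $@@ @$ $@@ $@@ @$ $@@ $@@ $@@ @$; joining the 14 pieces gives the next term.

@$$@@$@@@$$@@$@@@$$@@$@@@$$@@$@@$@@@$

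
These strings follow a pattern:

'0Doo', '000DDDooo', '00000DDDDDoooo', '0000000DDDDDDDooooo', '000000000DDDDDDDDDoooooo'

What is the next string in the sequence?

Each string has the form 0^{2n-1} D^{2n-1} o^{n+1} (n = 1, 2, …).
For the next term, n = 6, so the run lengths are 11, 11, 7.

00000000000DDDDDDDDDDDooooooo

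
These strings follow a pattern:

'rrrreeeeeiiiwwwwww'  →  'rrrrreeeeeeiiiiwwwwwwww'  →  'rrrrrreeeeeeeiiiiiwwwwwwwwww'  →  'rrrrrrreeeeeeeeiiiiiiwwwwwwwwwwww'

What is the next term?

Reading off run lengths: r runs 4, 5, 6, 7; e runs 5, 6, 7, 8; i runs 3, 4, 5, 6; w runs 6, 8, 10, 12 — each is linear in n, where the shown terms are n = 3, 4, 5, 6.
For the next term, n = 7, so the run lengths are 8, 9, 7, 14.

rrrrrrrreeeeeeeeeiiiiiiiwwwwwwwwwwwwww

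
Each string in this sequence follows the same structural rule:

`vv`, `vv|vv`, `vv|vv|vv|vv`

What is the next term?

vv|vv|vv|vv|vv|vv|vv|vv

Each string is two copies of the previous one joined by '|'.
One more doubling of vv|vv|vv|vv gives the answer.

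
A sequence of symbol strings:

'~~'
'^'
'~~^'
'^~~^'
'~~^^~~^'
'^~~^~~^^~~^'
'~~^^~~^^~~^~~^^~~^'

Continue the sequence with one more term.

This is a Fibonacci-style word recurrence s(k) = s(k−2)·s(k−1): e.g. ~~·^ = ~~^.
So term 8 is ^~~^~~^^~~^·~~^^~~^^~~^~~^^~~^.

^~~^~~^^~~^~~^^~~^^~~^~~^^~~^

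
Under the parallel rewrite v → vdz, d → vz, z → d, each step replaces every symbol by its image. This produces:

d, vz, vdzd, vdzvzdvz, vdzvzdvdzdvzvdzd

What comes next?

vdzvzdvdzdvzvdzvzdvzvdzdvdzvzdvz

φ(vdzvzdvdzdvzvdzd) expands symbol-by-symbol to vdz vz d vdz d vz vdz vz d vz vdz d vdz vz d vz; joining the 16 pieces gives the next term.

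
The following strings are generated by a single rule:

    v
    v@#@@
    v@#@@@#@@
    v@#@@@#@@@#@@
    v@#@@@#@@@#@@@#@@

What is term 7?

v@#@@@#@@@#@@@#@@@#@@@#@@

Each term is the previous one with @#@@ appended.
From v@#@@@#@@@#@@@#@@, 2 further steps: v@#@@@#@@@#@@@#@@ → v@#@@@#@@@#@@@#@@@#@@ → (answer).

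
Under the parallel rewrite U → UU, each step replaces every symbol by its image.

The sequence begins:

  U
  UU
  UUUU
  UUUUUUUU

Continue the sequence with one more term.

Expanding UUUUUUUU: U→UU, U→UU, U→UU, U→UU, U→UU, U→UU, U→UU, U→UU. Concatenated: UU UU UU UU UU UU UU UU.

UUUUUUUUUUUUUUUU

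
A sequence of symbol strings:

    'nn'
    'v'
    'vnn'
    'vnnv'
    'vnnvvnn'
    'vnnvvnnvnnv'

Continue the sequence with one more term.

vnnvvnnvnnvvnnvvnn

Each term (from the third on) is the previous term followed by the one before it: term 3 = v·nn = vnn.
The next term joins vnnvvnnvnnv and vnnvvnn.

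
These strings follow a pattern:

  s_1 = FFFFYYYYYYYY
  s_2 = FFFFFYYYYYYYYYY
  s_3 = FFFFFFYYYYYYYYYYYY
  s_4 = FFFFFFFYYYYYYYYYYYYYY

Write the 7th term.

Each string has the form F^{n+1} Y^{2n+2}, where the shown terms are n = 3, 4, 5, 6.
For term 7, n = 9, so the run lengths are 10, 20.

FFFFFFFFFFYYYYYYYYYYYYYYYYYYYY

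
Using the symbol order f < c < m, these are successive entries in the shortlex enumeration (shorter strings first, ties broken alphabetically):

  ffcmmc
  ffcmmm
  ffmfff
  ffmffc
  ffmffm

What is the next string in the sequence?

Find the rightmost character of ffmffm below m, bump it to the next letter, and reset everything to its right to f.

ffmfcf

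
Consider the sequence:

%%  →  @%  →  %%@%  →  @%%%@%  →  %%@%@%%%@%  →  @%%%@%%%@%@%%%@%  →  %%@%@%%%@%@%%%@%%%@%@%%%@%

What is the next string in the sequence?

This is a Fibonacci-style word recurrence s(k) = s(k−2)·s(k−1): e.g. %%·@% = %%@%.
So term 8 is @%%%@%%%@%@%%%@%·%%@%@%%%@%@%%%@%%%@%@%%%@%.

@%%%@%%%@%@%%%@%%%@%@%%%@%@%%%@%%%@%@%%%@%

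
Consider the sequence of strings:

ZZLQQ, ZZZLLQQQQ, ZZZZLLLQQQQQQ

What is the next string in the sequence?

The n-th term is n+1 Z's then n L's then 2n Q's (n = 1, 2, …).
At n = 4 the blocks have lengths 5, 4, 8.

ZZZZZLLLLQQQQQQQQ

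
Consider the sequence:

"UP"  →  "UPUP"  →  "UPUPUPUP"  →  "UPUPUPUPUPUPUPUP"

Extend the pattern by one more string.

UPUPUPUPUPUPUPUPUPUPUPUPUPUPUPUP

Every step duplicates the string.
One more doubling of UPUPUPUPUPUPUPUP gives the answer.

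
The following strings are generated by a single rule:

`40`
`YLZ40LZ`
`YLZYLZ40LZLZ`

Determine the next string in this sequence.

s(k+1) = YLZ·s(k)·LZ, so each term gains YLZ as a prefix and LZ as a suffix.
One more step from YLZYLZ40LZLZ gives the answer.

YLZYLZYLZ40LZLZLZ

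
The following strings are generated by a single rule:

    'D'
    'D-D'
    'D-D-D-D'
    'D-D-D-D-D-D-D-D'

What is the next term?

D-D-D-D-D-D-D-D-D-D-D-D-D-D-D-D

s(k+1) = s(k)·-·s(k) — each term doubles the last with '-' between the halves.
One more doubling of D-D-D-D-D-D-D-D gives the answer.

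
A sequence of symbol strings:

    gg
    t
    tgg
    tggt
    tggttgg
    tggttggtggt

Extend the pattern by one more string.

Each term (from the third on) is the previous term followed by the one before it: term 3 = t·gg = tgg.
So term 7 is tggttggtggt·tggttgg.

tggttggtggttggttgg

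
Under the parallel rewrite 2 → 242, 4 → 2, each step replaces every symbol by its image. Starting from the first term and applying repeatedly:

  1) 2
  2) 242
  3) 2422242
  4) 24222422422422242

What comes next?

24222422422422242242224224222422422422242

Applying the rule to each of the 17 symbols of 24222422422422242 gives the pieces 242 2 242 242 242 2 242 242 2 242 242 2 242 242 242 2 242, which concatenate to the answer.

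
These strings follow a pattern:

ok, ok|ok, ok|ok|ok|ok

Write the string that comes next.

Every step duplicates the string with '|' between the halves.
Doubling ok|ok|ok|ok with '|' between the halves:

ok|ok|ok|ok|ok|ok|ok|ok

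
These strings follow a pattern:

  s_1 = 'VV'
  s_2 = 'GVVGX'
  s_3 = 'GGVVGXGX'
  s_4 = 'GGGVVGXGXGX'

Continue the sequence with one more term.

GGGGVVGXGXGXGX

Each term wraps the previous one in G on the left and GX on the right.
One more step from GGGVVGXGXGX gives the answer.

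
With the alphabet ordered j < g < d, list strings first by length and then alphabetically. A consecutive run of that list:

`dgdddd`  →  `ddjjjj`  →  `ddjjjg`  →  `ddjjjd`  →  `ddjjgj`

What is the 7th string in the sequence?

Stepping forward 2 times from ddjjgj: ddjjgj → ddjjgg, then the target.

ddjjgd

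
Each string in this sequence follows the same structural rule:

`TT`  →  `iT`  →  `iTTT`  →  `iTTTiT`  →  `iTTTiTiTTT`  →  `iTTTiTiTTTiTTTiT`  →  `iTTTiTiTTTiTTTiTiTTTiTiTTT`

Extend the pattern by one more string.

iTTTiTiTTTiTTTiTiTTTiTiTTTiTTTiTiTTTiTTTiT

Each term (from the third on) is the previous term followed by the one before it: term 3 = iT·TT = iTTT.
Continuing: iTTTiTiTTTiTTTiTiTTTiTiTTT · iTTTiTiTTTiTTTiT gives term 8.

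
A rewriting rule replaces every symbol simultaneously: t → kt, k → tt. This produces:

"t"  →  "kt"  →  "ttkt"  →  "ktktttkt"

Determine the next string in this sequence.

Apply φ to ktktttkt symbol by symbol: k→tt, t→kt, k→tt, t→kt, t→kt, t→kt, k→tt, t→kt; joined: tt kt tt kt kt kt tt kt.

ttktttktktktttkt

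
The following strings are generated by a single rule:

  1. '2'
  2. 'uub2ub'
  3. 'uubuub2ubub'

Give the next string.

Each term wraps the previous one in uub on the left and ub on the right.
So the next term is uub·uubuub2ubub·ub.

uubuubuub2ububub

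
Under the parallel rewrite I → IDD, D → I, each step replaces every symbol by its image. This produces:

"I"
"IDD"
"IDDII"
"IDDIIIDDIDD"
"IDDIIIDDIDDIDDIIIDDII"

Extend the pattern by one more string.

Rewriting the 21 symbols of IDDIIIDDIDDIDDIIIDDII one by one yields IDD I I IDD IDD IDD I I IDD I I IDD I I IDD IDD IDD I I IDD IDD; concatenated:

IDDIIIDDIDDIDDIIIDDIIIDDIIIDDIDDIDDIIIDDIDD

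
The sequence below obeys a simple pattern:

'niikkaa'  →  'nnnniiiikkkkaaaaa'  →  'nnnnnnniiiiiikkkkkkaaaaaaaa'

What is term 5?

nnnnnnnnnnnnniiiiiiiiiikkkkkkkkkkaaaaaaaaaaaaaa

Term n consists of 3n-2 n's, followed by 2n i's, followed by 2n k's, followed by 3n-1 a's (n = 1, 2, …).
At n = 5 the blocks have lengths 13, 10, 10, 14.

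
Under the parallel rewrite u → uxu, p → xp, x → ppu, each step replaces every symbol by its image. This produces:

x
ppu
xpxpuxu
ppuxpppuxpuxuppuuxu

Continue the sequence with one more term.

xpxpuxuppuxpxpxpuxuppuxpuxuppuuxuxpxpuxuuxuppuuxu

Applying the rule to each of the 19 symbols of ppuxpppuxpuxuppuuxu gives the pieces xp xp uxu ppu xp xp xp uxu ppu xp uxu ppu uxu xp xp uxu uxu ppu uxu, which concatenate to the answer.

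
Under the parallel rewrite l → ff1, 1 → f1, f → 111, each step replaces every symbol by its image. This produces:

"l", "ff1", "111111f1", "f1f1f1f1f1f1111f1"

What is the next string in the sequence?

φ(f1f1f1f1f1f1111f1) expands symbol-by-symbol to 111 f1 111 f1 111 f1 111 f1 111 f1 111 f1 f1 f1 f1 111 f1; joining the 17 pieces gives the next term.

111f1111f1111f1111f1111f1111f1f1f1f1111f1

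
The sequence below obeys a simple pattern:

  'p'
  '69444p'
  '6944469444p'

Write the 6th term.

6944469444694446944469444p

The strings grow by a fixed prefix 69444 each time.
From 6944469444p, 3 further steps: 6944469444p → 694446944469444p → 69444694446944469444p → (answer).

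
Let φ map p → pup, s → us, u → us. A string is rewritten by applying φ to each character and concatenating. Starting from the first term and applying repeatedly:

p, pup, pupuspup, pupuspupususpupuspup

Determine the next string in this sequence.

Applying the rule to each of the 20 symbols of pupuspupususpupuspup gives the pieces pup us pup us us pup us pup us us us us pup us pup us us pup us pup, which concatenate to the answer.

pupuspupususpupuspupususususpupuspupususpupuspup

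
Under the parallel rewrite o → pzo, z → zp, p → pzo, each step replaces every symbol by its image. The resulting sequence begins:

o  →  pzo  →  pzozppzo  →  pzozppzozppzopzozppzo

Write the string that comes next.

φ(pzozppzozppzopzozppzo) expands symbol-by-symbol to pzo zp pzo zp pzo pzo zp pzo zp pzo pzo zp pzo pzo zp pzo zp pzo pzo zp pzo; joining the 21 pieces gives the next term.

pzozppzozppzopzozppzozppzopzozppzopzozppzozppzopzozppzo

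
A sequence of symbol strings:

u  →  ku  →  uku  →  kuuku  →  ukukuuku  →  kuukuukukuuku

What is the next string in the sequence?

ukukuukukuukuukukuuku

Each term (from the third on) is the two preceding terms concatenated in order: term 3 = u·ku = uku.
So term 7 is ukukuuku·kuukuukukuuku.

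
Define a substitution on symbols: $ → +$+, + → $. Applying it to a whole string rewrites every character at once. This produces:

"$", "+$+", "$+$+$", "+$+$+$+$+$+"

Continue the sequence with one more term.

Expanding +$+$+$+$+$+: +→$, $→+$+, +→$, $→+$+, +→$, $→+$+, +→$, $→+$+, +→$, $→+$+, +→$. Concatenated: $ +$+ $ +$+ $ +$+ $ +$+ $ +$+ $.

$+$+$+$+$+$+$+$+$+$+$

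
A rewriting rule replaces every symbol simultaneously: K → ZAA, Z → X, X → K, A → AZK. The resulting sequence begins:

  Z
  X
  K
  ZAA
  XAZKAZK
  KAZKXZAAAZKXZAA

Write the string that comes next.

Replace each of the 15 characters of KAZKXZAAAZKXZAA in place — ZAA AZK X ZAA K X AZK AZK AZK X ZAA K X AZK AZK — and concatenate.

ZAAAZKXZAAKXAZKAZKAZKXZAAKXAZKAZK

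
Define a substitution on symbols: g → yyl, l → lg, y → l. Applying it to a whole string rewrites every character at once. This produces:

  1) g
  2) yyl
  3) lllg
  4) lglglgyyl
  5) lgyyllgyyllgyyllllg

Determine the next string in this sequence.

lgyyllllglgyyllllglgyyllllglglglgyyl

φ(lgyyllgyyllgyyllllg) expands symbol-by-symbol to lg yyl l l lg lg yyl l l lg lg yyl l l lg lg lg lg yyl; joining the 19 pieces gives the next term.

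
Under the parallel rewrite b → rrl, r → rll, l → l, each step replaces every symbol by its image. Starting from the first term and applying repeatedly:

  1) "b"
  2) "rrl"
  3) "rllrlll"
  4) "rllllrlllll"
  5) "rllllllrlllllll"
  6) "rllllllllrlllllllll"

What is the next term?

Rewriting the 19 symbols of rllllllllrlllllllll one by one yields rll l l l l l l l l rll l l l l l l l l l; concatenated:

rllllllllllrlllllllllll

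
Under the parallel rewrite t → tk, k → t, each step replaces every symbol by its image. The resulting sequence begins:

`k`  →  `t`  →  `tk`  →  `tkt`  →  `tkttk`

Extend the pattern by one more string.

Apply φ to tkttk symbol by symbol: t→tk, k→t, t→tk, t→tk, k→t; joined: tk t tk tk t.

tkttktkt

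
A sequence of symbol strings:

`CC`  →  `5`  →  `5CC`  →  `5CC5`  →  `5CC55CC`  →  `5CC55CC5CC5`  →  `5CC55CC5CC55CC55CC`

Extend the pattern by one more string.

This is a Fibonacci-style word recurrence s(k) = s(k−1)·s(k−2): e.g. 5·CC = 5CC.
So term 8 is 5CC55CC5CC55CC55CC·5CC55CC5CC5.

5CC55CC5CC55CC55CC5CC55CC5CC5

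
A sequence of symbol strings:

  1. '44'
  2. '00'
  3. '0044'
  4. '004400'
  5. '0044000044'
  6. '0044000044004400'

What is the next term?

00440000440044000044000044

This is a Fibonacci-style word recurrence s(k) = s(k−1)·s(k−2): e.g. 00·44 = 0044.
Continuing: 0044000044004400 · 0044000044 gives term 7.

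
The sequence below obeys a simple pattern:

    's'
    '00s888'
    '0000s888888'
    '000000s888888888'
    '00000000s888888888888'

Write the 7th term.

000000000000s888888888888888888

Each term wraps the previous one in 00 on the left and 888 on the right.
From 00000000s888888888888, 2 further steps: 00000000s888888888888 → 0000000000s888888888888888 → (answer).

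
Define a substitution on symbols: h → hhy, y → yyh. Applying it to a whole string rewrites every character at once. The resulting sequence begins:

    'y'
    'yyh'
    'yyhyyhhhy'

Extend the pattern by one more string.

Expanding yyhyyhhhy: y→yyh, y→yyh, h→hhy, y→yyh, y→yyh, h→hhy, h→hhy, h→hhy, y→yyh. Concatenated: yyh yyh hhy yyh yyh hhy hhy hhy yyh.

yyhyyhhhyyyhyyhhhyhhyhhyyyh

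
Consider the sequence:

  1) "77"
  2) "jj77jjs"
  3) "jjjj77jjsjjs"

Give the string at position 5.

s(k+1) = jj·s(k)·jjs, so each term gains jj as a prefix and jjs as a suffix.
From jjjj77jjsjjs, 2 further steps: jjjj77jjsjjs → jjjjjj77jjsjjsjjs → (answer).

jjjjjjjj77jjsjjsjjsjjs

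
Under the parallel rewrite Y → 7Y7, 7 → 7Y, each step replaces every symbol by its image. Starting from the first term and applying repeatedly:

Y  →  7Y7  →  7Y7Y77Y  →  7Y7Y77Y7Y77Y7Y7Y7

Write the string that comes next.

7Y7Y77Y7Y77Y7Y7Y77Y7Y77Y7Y7Y77Y7Y77Y7Y77Y

φ(7Y7Y77Y7Y77Y7Y7Y7) expands symbol-by-symbol to 7Y 7Y7 7Y 7Y7 7Y 7Y 7Y7 7Y 7Y7 7Y 7Y 7Y7 7Y 7Y7 7Y 7Y7 7Y; joining the 17 pieces gives the next term.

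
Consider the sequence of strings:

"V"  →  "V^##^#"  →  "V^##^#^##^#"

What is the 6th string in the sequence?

V^##^#^##^#^##^#^##^#^##^#

The strings grow by a fixed suffix ^##^# each time.
From V^##^#^##^#, 3 further steps: V^##^#^##^# → V^##^#^##^#^##^# → V^##^#^##^#^##^#^##^# → (answer).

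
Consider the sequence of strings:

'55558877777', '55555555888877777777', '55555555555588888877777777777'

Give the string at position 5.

The n-th term is 4n 5's then 2n 8's then 3n+2 7's (n = 1, 2, …).
Setting n = 5 gives 20, 10, 17 characters in each block.

55555555555555555555888888888877777777777777777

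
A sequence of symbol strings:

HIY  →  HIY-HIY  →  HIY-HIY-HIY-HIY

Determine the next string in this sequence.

s(k+1) = s(k)·-·s(k) — each term doubles the last with '-' between the halves.
One more doubling of HIY-HIY-HIY-HIY gives the answer.

HIY-HIY-HIY-HIY-HIY-HIY-HIY-HIY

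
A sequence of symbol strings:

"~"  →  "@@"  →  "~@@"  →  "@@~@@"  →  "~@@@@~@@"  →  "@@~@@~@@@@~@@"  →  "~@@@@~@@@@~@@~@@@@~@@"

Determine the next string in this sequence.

From term 3 onward, concatenate the second-to-last term with the last: ~·@@ = ~@@, @@·~@@ = @@~@@, …
The next term joins @@~@@~@@@@~@@ and ~@@@@~@@@@~@@~@@@@~@@.

@@~@@~@@@@~@@~@@@@~@@@@~@@~@@@@~@@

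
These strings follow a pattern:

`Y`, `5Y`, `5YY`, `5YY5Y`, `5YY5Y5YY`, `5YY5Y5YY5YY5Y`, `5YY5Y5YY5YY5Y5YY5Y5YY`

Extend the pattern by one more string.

5YY5Y5YY5YY5Y5YY5Y5YY5YY5Y5YY5YY5Y

From term 3 onward, concatenate the last term with the second-to-last: 5Y·Y = 5YY, 5YY·5Y = 5YY5Y, …
So term 8 is 5YY5Y5YY5YY5Y5YY5Y5YY·5YY5Y5YY5YY5Y.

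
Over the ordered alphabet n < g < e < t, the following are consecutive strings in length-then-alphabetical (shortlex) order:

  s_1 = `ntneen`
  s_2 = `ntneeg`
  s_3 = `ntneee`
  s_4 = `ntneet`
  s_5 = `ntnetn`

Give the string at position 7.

Stepping forward 2 times from ntnetn: ntnetn → ntnetg, then the target.

ntnete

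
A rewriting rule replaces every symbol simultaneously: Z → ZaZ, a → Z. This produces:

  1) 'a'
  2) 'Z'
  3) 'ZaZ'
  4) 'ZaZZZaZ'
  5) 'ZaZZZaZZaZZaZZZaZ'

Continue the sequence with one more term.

Rewriting the 17 symbols of ZaZZZaZZaZZaZZZaZ one by one yields ZaZ Z ZaZ ZaZ ZaZ Z ZaZ ZaZ Z ZaZ ZaZ Z ZaZ ZaZ ZaZ Z ZaZ; concatenated:

ZaZZZaZZaZZaZZZaZZaZZZaZZaZZZaZZaZZaZZZaZ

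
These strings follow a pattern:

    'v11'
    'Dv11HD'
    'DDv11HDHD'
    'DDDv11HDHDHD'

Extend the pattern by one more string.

DDDDv11HDHDHDHD

s(k+1) = D·s(k)·HD, so each term gains D as a prefix and HD as a suffix.
So the next term is D·DDDv11HDHDHD·HD.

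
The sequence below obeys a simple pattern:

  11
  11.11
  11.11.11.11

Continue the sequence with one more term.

Every step duplicates the string with '.' between the halves.
So the next term is two copies of 11.11.11.11 with '.' between the halves.

11.11.11.11.11.11.11.11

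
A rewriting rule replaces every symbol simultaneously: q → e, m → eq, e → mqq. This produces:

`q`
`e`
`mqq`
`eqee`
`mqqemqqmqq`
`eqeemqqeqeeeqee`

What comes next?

φ(eqeemqqeqeeeqee) expands symbol-by-symbol to mqq e mqq mqq eq e e mqq e mqq mqq mqq e mqq mqq; joining the 15 pieces gives the next term.

mqqemqqmqqeqeemqqemqqmqqmqqemqqmqq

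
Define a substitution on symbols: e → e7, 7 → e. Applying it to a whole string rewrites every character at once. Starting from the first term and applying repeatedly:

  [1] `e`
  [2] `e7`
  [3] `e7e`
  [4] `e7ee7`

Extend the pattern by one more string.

e7ee7e7e

Rewriting each symbol of e7ee7: e→e7, 7→e, e→e7, e→e7, 7→e, which concatenates to e7 e e7 e7 e.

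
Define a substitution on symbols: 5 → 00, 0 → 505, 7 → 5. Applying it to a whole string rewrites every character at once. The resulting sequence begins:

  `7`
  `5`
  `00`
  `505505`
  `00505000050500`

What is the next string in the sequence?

50550500505005055055055050050500505505

Replace each of the 14 characters of 00505000050500 in place — 505 505 00 505 00 505 505 505 505 00 505 00 505 505 — and concatenate.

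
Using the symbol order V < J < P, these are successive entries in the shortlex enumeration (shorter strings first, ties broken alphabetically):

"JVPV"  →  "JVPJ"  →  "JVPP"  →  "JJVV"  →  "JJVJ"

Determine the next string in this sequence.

Find the rightmost character of JJVJ below P, bump it to the next letter, and reset everything to its right to V.

JJVP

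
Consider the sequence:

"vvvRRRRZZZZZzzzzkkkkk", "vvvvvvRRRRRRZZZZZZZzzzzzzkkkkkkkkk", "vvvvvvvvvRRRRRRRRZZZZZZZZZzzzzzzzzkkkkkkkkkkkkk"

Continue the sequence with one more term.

vvvvvvvvvvvvRRRRRRRRRRZZZZZZZZZZZzzzzzzzzzzkkkkkkkkkkkkkkkkk

Each string has the form v^{3n} R^{2n+2} Z^{2n+3} z^{2n+2} k^{4n+1} (n = 1, 2, …).
At n = 4 the blocks have lengths 12, 10, 11, 10, 17.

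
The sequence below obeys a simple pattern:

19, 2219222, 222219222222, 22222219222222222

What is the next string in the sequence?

2222222219222222222222

Each term wraps the previous one in 22 on the left and 222 on the right.
So the next term is 22·22222219222222222·222.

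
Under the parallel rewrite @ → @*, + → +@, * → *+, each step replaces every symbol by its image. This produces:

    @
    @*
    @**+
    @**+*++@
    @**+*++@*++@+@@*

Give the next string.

Rewriting the 16 symbols of @**+*++@*++@+@@* one by one yields @* *+ *+ +@ *+ +@ +@ @* *+ +@ +@ @* +@ @* @* *+; concatenated:

@**+*++@*++@+@@**++@+@@*+@@*@**+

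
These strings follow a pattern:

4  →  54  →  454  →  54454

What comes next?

From term 3 onward, concatenate the second-to-last term with the last: 4·54 = 454, 54·454 = 54454, …
So term 5 is 454·54454.

45454454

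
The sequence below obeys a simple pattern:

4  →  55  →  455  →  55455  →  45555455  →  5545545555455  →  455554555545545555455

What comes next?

Each term (from the third on) is the two preceding terms concatenated in order: term 3 = 4·55 = 455.
Continuing: 5545545555455 · 455554555545545555455 gives term 8.

5545545555455455554555545545555455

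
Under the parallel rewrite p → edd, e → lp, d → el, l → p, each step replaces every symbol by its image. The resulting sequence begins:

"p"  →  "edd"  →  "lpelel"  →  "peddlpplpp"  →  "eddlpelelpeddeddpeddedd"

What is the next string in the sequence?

lpelelpeddlpplppeddlpelellpeleleddlpelellpelel

Applying the rule to each of the 23 symbols of eddlpelelpeddeddpeddedd gives the pieces lp el el p edd lp p lp p edd lp el el lp el el edd lp el el lp el el, which concatenate to the answer.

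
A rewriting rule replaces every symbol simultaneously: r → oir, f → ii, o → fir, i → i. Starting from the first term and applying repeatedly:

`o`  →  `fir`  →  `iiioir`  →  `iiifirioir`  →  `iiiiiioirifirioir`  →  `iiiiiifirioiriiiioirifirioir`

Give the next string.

φ(iiiiiifirioiriiiioirifirioir) expands symbol-by-symbol to i i i i i i ii i oir i fir i oir i i i i fir i oir i ii i oir i fir i oir; joining the 28 pieces gives the next term.

iiiiiiiiioirifirioiriiiifirioiriiiioirifirioir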